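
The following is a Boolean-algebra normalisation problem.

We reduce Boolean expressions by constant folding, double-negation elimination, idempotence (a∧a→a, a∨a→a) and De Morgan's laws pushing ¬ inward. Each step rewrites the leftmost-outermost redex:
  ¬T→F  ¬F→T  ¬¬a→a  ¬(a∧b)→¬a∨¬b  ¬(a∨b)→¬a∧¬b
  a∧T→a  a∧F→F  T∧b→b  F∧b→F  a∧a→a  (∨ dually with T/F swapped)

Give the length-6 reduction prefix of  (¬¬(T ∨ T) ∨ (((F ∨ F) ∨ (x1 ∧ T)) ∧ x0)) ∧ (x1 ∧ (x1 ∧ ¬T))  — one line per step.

  start: (¬¬(T ∨ T) ∨ (((F ∨ F) ∨ (x1 ∧ T)) ∧ x0)) ∧ (x1 ∧ (x1 ∧ ¬T))
  [1] ((T ∨ T) ∨ (((F ∨ F) ∨ (x1 ∧ T)) ∧ x0)) ∧ (x1 ∧ (x1 ∧ ¬T))
  [2] (T ∨ (((F ∨ F) ∨ (x1 ∧ T)) ∧ x0)) ∧ (x1 ∧ (x1 ∧ ¬T))
  [3] T ∧ (x1 ∧ (x1 ∧ ¬T))
  [4] x1 ∧ (x1 ∧ ¬T)
  [5] x1 ∧ (x1 ∧ F)
  [6] x1 ∧ F

Answer: after 6 steps: x1 ∧ F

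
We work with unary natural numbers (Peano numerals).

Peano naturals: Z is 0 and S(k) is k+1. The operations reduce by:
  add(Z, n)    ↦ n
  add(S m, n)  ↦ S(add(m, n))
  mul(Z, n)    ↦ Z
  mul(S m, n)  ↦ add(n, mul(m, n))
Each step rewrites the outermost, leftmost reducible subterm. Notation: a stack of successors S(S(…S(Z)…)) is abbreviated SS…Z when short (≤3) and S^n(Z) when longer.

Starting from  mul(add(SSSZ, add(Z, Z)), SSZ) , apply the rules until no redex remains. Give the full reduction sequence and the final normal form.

Answer: normal form = S^6(Z)  (in 18 steps)

Derivation:
  start: mul(add(SSSZ, add(Z, Z)), SSZ)
  step 1: mul(S(add(SSZ, add(Z, Z))), SSZ)
  step 2: add(SSZ, mul(add(SSZ, add(Z, Z)), SSZ))
  step 3: S(add(SZ, mul(add(SSZ, add(Z, Z)), SSZ)))
  step 4: S(S(add(Z, mul(add(SSZ, add(Z, Z)), SSZ))))
  step 5: S(S(mul(add(SSZ, add(Z, Z)), SSZ)))
  step 6: S(S(mul(S(add(SZ, add(Z, Z))), SSZ)))
  step 7: S(S(add(SSZ, mul(add(SZ, add(Z, Z)), SSZ))))
  step 8: S(S(S(add(SZ, mul(add(SZ, add(Z, Z)), SSZ)))))
  step 9: S(S(S(S(add(Z, mul(add(SZ, add(Z, Z)), SSZ))))))
  step 10: S(S(S(S(mul(add(SZ, add(Z, Z)), SSZ)))))
  step 11: S(S(S(S(mul(S(add(Z, add(Z, Z))), SSZ)))))
  step 12: S(S(S(S(add(SSZ, mul(add(Z, add(Z, Z)), SSZ))))))
  step 13: S(S(S(S(S(add(SZ, mul(add(Z, add(Z, Z)), SSZ)))))))
  step 14: S(S(S(S(S(S(add(Z, mul(add(Z, add(Z, Z)), SSZ))))))))
  step 15: S(S(S(S(S(S(mul(add(Z, add(Z, Z)), SSZ)))))))
  step 16: S(S(S(S(S(S(mul(add(Z, Z), SSZ)))))))
  step 17: S(S(S(S(S(S(mul(Z, SSZ)))))))
  step 18: S^6(Z)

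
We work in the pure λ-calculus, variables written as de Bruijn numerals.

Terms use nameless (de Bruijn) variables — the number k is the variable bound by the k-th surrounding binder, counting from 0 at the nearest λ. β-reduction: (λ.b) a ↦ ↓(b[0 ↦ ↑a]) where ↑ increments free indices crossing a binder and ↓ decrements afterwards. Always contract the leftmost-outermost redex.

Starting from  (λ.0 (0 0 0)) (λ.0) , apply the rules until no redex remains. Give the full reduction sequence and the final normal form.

Answer: normal form = λ.0  (in 4 steps)

Reduction:
  start: (λ.0 (0 0 0)) (λ.0)
  →1  (λ.0) ((λ.0) (λ.0) (λ.0))
  →2  (λ.0) (λ.0) (λ.0)
  →3  (λ.0) (λ.0)
  →4  λ.0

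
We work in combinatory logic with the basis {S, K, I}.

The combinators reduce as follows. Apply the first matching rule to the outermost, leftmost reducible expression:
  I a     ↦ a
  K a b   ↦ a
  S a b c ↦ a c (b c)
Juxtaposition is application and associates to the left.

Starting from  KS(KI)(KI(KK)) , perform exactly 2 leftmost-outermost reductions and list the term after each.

  start: KS(KI)(KI(KK))
  →1  S(KI(KK))
  →2  SI

Answer: after 2 steps: SI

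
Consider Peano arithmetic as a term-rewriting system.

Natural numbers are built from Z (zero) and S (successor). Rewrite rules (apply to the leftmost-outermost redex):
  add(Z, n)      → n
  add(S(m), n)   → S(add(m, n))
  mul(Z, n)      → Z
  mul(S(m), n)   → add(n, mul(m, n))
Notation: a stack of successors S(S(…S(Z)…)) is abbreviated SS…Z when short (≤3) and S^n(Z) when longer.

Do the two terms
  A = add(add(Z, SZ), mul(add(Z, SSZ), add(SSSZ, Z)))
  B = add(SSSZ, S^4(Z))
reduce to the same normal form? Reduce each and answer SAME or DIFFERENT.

Term A:
  start: add(add(Z, SZ), mul(add(Z, SSZ), add(SSSZ, Z)))
  →1  add(SZ, mul(add(Z, SSZ), add(SSSZ, Z)))
  →2  S(add(Z, mul(add(Z, SSZ), add(SSSZ, Z))))
  →3  S(mul(add(Z, SSZ), add(SSSZ, Z)))
  →4  S(mul(SSZ, add(SSSZ, Z)))
  →5  S(add(add(SSSZ, Z), mul(SZ, add(SSSZ, Z))))
  →6  S(add(S(add(SSZ, Z)), mul(SZ, add(SSSZ, Z))))
  →7  S(S(add(add(SSZ, Z), mul(SZ, add(SSSZ, Z)))))
  →8  S(S(add(S(add(SZ, Z)), mul(SZ, add(SSSZ, Z)))))
  →9  S(S(S(add(add(SZ, Z), mul(SZ, add(SSSZ, Z))))))
  →10  S(S(S(add(S(add(Z, Z)), mul(SZ, add(SSSZ, Z))))))
  →11  S(S(S(S(add(add(Z, Z), mul(SZ, add(SSSZ, Z)))))))
  →12  S(S(S(S(add(Z, mul(SZ, add(SSSZ, Z)))))))
  →13  S(S(S(S(mul(SZ, add(SSSZ, Z))))))
  →14  S(S(S(S(add(add(SSSZ, Z), mul(Z, add(SSSZ, Z)))))))
  →15  S(S(S(S(add(S(add(SSZ, Z)), mul(Z, add(SSSZ, Z)))))))
  →16  S(S(S(S(S(add(add(SSZ, Z), mul(Z, add(SSSZ, Z))))))))
  →17  S(S(S(S(S(add(S(add(SZ, Z)), mul(Z, add(SSSZ, Z))))))))
  →18  S(S(S(S(S(S(add(add(SZ, Z), mul(Z, add(SSSZ, Z)))))))))
  →19  S(S(S(S(S(S(add(S(add(Z, Z)), mul(Z, add(SSSZ, Z)))))))))
  →20  S(S(S(S(S(S(S(add(add(Z, Z), mul(Z, add(SSSZ, Z))))))))))
  →21  S(S(S(S(S(S(S(add(Z, mul(Z, add(SSSZ, Z))))))))))
  →22  S(S(S(S(S(S(S(mul(Z, add(SSSZ, Z)))))))))
  →23  S^7(Z)

Term B:
  start: add(SSSZ, S^4(Z))
  →1  S(add(SSZ, S^4(Z)))
  →2  S(S(add(SZ, S^4(Z))))
  →3  S(S(S(add(Z, S^4(Z)))))
  →4  S^7(Z)

Answer: SAME — A ⇓ S^7(Z), B ⇓ S^7(Z)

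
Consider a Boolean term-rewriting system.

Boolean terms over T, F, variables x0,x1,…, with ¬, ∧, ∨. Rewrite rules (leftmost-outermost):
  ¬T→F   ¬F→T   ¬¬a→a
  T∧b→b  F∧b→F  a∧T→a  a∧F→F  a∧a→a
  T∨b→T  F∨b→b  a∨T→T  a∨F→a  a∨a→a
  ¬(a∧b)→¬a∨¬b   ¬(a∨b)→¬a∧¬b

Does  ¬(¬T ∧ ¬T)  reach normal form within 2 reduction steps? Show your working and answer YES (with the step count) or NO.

  start: ¬(¬T ∧ ¬T)
  [1] ¬¬T ∨ ¬¬T
  [2] ¬¬T

Answer: NO — after 2 steps the term is ¬¬T, not yet normal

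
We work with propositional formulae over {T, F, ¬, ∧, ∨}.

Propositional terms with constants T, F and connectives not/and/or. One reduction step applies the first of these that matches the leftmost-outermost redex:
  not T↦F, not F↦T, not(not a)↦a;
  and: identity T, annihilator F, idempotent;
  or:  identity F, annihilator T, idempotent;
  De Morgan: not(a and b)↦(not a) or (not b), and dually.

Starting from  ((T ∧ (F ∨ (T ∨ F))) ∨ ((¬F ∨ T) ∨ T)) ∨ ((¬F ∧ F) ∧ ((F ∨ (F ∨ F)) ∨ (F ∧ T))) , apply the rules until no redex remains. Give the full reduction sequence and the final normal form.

  start: ((T ∧ (F ∨ (T ∨ F))) ∨ ((¬F ∨ T) ∨ T)) ∨ ((¬F ∧ F) ∧ ((F ∨ (F ∨ F)) ∨ (F ∧ T)))
  →1  ((F ∨ (T ∨ F)) ∨ ((¬F ∨ T) ∨ T)) ∨ ((¬F ∧ F) ∧ ((F ∨ (F ∨ F)) ∨ (F ∧ T)))
  →2  ((T ∨ F) ∨ ((¬F ∨ T) ∨ T)) ∨ ((¬F ∧ F) ∧ ((F ∨ (F ∨ F)) ∨ (F ∧ T)))
  →3  (T ∨ ((¬F ∨ T) ∨ T)) ∨ ((¬F ∧ F) ∧ ((F ∨ (F ∨ F)) ∨ (F ∧ T)))
  →4  T ∨ ((¬F ∧ F) ∧ ((F ∨ (F ∨ F)) ∨ (F ∧ T)))
  →5  T

Answer: normal form = T  (in 5 steps)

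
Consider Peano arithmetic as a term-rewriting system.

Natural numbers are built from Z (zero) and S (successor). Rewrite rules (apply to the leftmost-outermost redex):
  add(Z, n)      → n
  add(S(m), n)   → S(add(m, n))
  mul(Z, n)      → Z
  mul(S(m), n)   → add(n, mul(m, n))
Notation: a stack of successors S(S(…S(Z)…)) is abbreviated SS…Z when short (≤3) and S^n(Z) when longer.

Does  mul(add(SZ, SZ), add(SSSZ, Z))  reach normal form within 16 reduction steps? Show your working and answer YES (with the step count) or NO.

  start: mul(add(SZ, SZ), add(SSSZ, Z))
  step 1: mul(S(add(Z, SZ)), add(SSSZ, Z))
  step 2: add(add(SSSZ, Z), mul(add(Z, SZ), add(SSSZ, Z)))
  step 3: add(S(add(SSZ, Z)), mul(add(Z, SZ), add(SSSZ, Z)))
  step 4: S(add(add(SSZ, Z), mul(add(Z, SZ), add(SSSZ, Z))))
  step 5: S(add(S(add(SZ, Z)), mul(add(Z, SZ), add(SSSZ, Z))))
  step 6: S(S(add(add(SZ, Z), mul(add(Z, SZ), add(SSSZ, Z)))))
  step 7: S(S(add(S(add(Z, Z)), mul(add(Z, SZ), add(SSSZ, Z)))))
  step 8: S(S(S(add(add(Z, Z), mul(add(Z, SZ), add(SSSZ, Z))))))
  step 9: S(S(S(add(Z, mul(add(Z, SZ), add(SSSZ, Z))))))
  step 10: S(S(S(mul(add(Z, SZ), add(SSSZ, Z)))))
  step 11: S(S(S(mul(SZ, add(SSSZ, Z)))))
  step 12: S(S(S(add(add(SSSZ, Z), mul(Z, add(SSSZ, Z))))))
  step 13: S(S(S(add(S(add(SSZ, Z)), mul(Z, add(SSSZ, Z))))))
  step 14: S(S(S(S(add(add(SSZ, Z), mul(Z, add(SSSZ, Z)))))))
  step 15: S(S(S(S(add(S(add(SZ, Z)), mul(Z, add(SSSZ, Z)))))))
  step 16: S(S(S(S(S(add(add(SZ, Z), mul(Z, add(SSSZ, Z))))))))

Answer: NO — after 16 steps the term is S(S(S(S(S(add(add(SZ, Z), mul(Z, add(SSSZ, Z)))))))), not yet normal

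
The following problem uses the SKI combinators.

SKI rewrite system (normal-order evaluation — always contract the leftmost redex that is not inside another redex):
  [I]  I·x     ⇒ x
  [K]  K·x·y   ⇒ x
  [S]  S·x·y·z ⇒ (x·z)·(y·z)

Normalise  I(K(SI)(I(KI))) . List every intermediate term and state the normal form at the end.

  start: I(K(SI)(I(KI)))
  [1] K(SI)(I(KI))
  [2] SI

Answer: normal form = SI  (in 2 steps)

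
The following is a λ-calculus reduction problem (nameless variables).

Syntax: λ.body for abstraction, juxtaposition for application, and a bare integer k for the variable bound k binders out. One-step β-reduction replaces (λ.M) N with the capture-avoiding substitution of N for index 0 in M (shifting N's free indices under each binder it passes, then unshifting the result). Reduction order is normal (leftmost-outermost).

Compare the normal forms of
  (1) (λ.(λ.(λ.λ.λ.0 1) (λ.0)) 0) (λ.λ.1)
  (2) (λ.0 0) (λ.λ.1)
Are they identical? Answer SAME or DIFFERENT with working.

Term A:
  start: (λ.(λ.(λ.λ.λ.0 1) (λ.0)) 0) (λ.λ.1)
  [1] (λ.(λ.λ.λ.0 1) (λ.0)) (λ.λ.1)
  [2] (λ.λ.λ.0 1) (λ.0)
  [3] λ.λ.0 1

Term B:
  start: (λ.0 0) (λ.λ.1)
  [1] (λ.λ.1) (λ.λ.1)
  [2] λ.λ.λ.1

Answer: DIFFERENT — A ⇓ λ.λ.0 1, B ⇓ λ.λ.λ.1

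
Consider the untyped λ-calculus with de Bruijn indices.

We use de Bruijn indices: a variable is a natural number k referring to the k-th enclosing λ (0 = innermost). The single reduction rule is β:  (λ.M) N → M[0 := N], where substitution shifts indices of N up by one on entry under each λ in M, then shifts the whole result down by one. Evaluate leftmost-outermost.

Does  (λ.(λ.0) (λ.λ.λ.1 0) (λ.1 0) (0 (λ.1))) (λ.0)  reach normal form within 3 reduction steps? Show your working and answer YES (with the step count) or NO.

  start: (λ.(λ.0) (λ.λ.λ.1 0) (λ.1 0) (0 (λ.1))) (λ.0)
  step 1: (λ.0) (λ.λ.λ.1 0) (λ.(λ.0) 0) ((λ.0) (λ.λ.0))
  step 2: (λ.λ.λ.1 0) (λ.(λ.0) 0) ((λ.0) (λ.λ.0))
  step 3: (λ.λ.1 0) ((λ.0) (λ.λ.0))

Answer: NO — after 3 steps the term is (λ.λ.1 0) ((λ.0) (λ.λ.0)), not yet normal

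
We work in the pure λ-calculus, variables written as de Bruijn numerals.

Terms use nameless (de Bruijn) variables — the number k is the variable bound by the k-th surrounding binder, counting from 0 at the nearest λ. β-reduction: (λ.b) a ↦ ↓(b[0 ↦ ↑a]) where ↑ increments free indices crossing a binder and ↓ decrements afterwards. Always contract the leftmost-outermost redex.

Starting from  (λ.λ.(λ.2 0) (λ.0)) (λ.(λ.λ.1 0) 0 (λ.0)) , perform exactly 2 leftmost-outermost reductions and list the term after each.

  start: (λ.λ.(λ.2 0) (λ.0)) (λ.(λ.λ.1 0) 0 (λ.0))
  →1  λ.(λ.(λ.(λ.λ.1 0) 0 (λ.0)) 0) (λ.0)
  →2  λ.(λ.(λ.λ.1 0) 0 (λ.0)) (λ.0)

Answer: after 2 steps: λ.(λ.(λ.λ.1 0) 0 (λ.0)) (λ.0)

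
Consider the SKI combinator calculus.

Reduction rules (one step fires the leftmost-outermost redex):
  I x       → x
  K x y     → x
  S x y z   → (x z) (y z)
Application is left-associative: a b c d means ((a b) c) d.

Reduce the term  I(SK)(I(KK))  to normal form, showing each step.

  start: I(SK)(I(KK))
  →1  SK(I(KK))
  →2  SK(KK)

Answer: normal form = SK(KK)  (in 2 steps)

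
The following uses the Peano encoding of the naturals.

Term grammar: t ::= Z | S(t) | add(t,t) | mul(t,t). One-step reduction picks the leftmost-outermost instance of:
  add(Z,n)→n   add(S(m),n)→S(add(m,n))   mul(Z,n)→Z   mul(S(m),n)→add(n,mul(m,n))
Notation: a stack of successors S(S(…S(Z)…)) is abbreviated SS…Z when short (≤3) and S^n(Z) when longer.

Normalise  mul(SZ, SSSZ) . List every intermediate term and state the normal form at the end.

  start: mul(SZ, SSSZ)
  [1] add(SSSZ, mul(Z, SSSZ))
  [2] S(add(SSZ, mul(Z, SSSZ)))
  [3] S(S(add(SZ, mul(Z, SSSZ))))
  [4] S(S(S(add(Z, mul(Z, SSSZ)))))
  [5] S(S(S(mul(Z, SSSZ))))
  [6] SSSZ

Answer: normal form = SSSZ  (in 6 steps)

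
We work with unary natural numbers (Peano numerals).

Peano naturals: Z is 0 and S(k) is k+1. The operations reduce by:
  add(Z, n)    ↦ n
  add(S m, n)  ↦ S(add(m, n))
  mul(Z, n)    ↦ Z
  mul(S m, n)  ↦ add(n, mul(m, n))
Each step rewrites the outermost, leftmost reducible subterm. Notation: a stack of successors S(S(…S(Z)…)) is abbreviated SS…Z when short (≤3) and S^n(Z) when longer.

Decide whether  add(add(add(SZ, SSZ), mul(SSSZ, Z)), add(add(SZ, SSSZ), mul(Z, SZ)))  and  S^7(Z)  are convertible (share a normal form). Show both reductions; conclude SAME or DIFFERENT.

Answer: SAME — A ⇓ S^7(Z), B ⇓ S^7(Z)

Reduction:
Term A:
  start: add(add(add(SZ, SSZ), mul(SSSZ, Z)), add(add(SZ, SSSZ), mul(Z, SZ)))
  step 1: add(add(S(add(Z, SSZ)), mul(SSSZ, Z)), add(add(SZ, SSSZ), mul(Z, SZ)))
  step 2: add(S(add(add(Z, SSZ), mul(SSSZ, Z))), add(add(SZ, SSSZ), mul(Z, SZ)))
  step 3: S(add(add(add(Z, SSZ), mul(SSSZ, Z)), add(add(SZ, SSSZ), mul(Z, SZ))))
  step 4: S(add(add(SSZ, mul(SSSZ, Z)), add(add(SZ, SSSZ), mul(Z, SZ))))
  step 5: S(add(S(add(SZ, mul(SSSZ, Z))), add(add(SZ, SSSZ), mul(Z, SZ))))
  step 6: S(S(add(add(SZ, mul(SSSZ, Z)), add(add(SZ, SSSZ), mul(Z, SZ)))))
  step 7: S(S(add(S(add(Z, mul(SSSZ, Z))), add(add(SZ, SSSZ), mul(Z, SZ)))))
  step 8: S(S(S(add(add(Z, mul(SSSZ, Z)), add(add(SZ, SSSZ), mul(Z, SZ))))))
  step 9: S(S(S(add(mul(SSSZ, Z), add(add(SZ, SSSZ), mul(Z, SZ))))))
  step 10: S(S(S(add(add(Z, mul(SSZ, Z)), add(add(SZ, SSSZ), mul(Z, SZ))))))
  step 11: S(S(S(add(mul(SSZ, Z), add(add(SZ, SSSZ), mul(Z, SZ))))))
  step 12: S(S(S(add(add(Z, mul(SZ, Z)), add(add(SZ, SSSZ), mul(Z, SZ))))))
  step 13: S(S(S(add(mul(SZ, Z), add(add(SZ, SSSZ), mul(Z, SZ))))))
  step 14: S(S(S(add(add(Z, mul(Z, Z)), add(add(SZ, SSSZ), mul(Z, SZ))))))
  step 15: S(S(S(add(mul(Z, Z), add(add(SZ, SSSZ), mul(Z, SZ))))))
  step 16: S(S(S(add(Z, add(add(SZ, SSSZ), mul(Z, SZ))))))
  step 17: S(S(S(add(add(SZ, SSSZ), mul(Z, SZ)))))
  step 18: S(S(S(add(S(add(Z, SSSZ)), mul(Z, SZ)))))
  step 19: S(S(S(S(add(add(Z, SSSZ), mul(Z, SZ))))))
  step 20: S(S(S(S(add(SSSZ, mul(Z, SZ))))))
  step 21: S(S(S(S(S(add(SSZ, mul(Z, SZ)))))))
  step 22: S(S(S(S(S(S(add(SZ, mul(Z, SZ))))))))
  step 23: S(S(S(S(S(S(S(add(Z, mul(Z, SZ)))))))))
  step 24: S(S(S(S(S(S(S(mul(Z, SZ))))))))
  step 25: S^7(Z)

Term B:
  start: S^7(Z)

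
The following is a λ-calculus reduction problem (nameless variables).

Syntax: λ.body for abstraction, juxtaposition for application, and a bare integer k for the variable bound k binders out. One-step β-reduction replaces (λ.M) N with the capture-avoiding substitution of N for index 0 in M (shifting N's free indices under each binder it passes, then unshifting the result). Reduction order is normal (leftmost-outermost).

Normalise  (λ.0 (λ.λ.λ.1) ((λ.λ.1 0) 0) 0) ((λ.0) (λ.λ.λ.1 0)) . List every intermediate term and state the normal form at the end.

Answer: normal form = λ.λ.1 0  (in 9 steps)

Working:
  start: (λ.0 (λ.λ.λ.1) ((λ.λ.1 0) 0) 0) ((λ.0) (λ.λ.λ.1 0))
  step 1: (λ.0) (λ.λ.λ.1 0) (λ.λ.λ.1) ((λ.λ.1 0) ((λ.0) (λ.λ.λ.1 0))) ((λ.0) (λ.λ.λ.1 0))
  step 2: (λ.λ.λ.1 0) (λ.λ.λ.1) ((λ.λ.1 0) ((λ.0) (λ.λ.λ.1 0))) ((λ.0) (λ.λ.λ.1 0))
  step 3: (λ.λ.1 0) ((λ.λ.1 0) ((λ.0) (λ.λ.λ.1 0))) ((λ.0) (λ.λ.λ.1 0))
  step 4: (λ.(λ.λ.1 0) ((λ.0) (λ.λ.λ.1 0)) 0) ((λ.0) (λ.λ.λ.1 0))
  step 5: (λ.λ.1 0) ((λ.0) (λ.λ.λ.1 0)) ((λ.0) (λ.λ.λ.1 0))
  step 6: (λ.(λ.0) (λ.λ.λ.1 0) 0) ((λ.0) (λ.λ.λ.1 0))
  step 7: (λ.0) (λ.λ.λ.1 0) ((λ.0) (λ.λ.λ.1 0))
  step 8: (λ.λ.λ.1 0) ((λ.0) (λ.λ.λ.1 0))
  step 9: λ.λ.1 0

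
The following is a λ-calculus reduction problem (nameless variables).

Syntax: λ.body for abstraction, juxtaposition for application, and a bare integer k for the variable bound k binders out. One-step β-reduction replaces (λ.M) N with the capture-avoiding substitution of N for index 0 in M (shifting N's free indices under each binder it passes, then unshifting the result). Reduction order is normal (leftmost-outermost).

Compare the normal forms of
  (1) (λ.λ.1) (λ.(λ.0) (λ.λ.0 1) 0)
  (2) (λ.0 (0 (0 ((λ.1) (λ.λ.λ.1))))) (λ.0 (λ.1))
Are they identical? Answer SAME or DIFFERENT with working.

Term A:
  start: (λ.λ.1) (λ.(λ.0) (λ.λ.0 1) 0)
  [1] λ.λ.(λ.0) (λ.λ.0 1) 0
  [2] λ.λ.(λ.λ.0 1) 0
  [3] λ.λ.λ.0 1

Term B:
  start: (λ.0 (0 (0 ((λ.1) (λ.λ.λ.1))))) (λ.0 (λ.1))
  [1] (λ.0 (λ.1)) ((λ.0 (λ.1)) ((λ.0 (λ.1)) ((λ.λ.0 (λ.1)) (λ.λ.λ.1))))
  [2] (λ.0 (λ.1)) ((λ.0 (λ.1)) ((λ.λ.0 (λ.1)) (λ.λ.λ.1))) (λ.(λ.0 (λ.1)) ((λ.0 (λ.1)) ((λ.λ.0 (λ.1)) (λ.λ.λ.1))))
  [3] (λ.0 (λ.1)) ((λ.λ.0 (λ.1)) (λ.λ.λ.1)) (λ.(λ.0 (λ.1)) ((λ.λ.0 (λ.1)) (λ.λ.λ.1))) (λ.(λ.0 (λ.1)) ((λ.0 (λ.1)) ((λ.λ.0 (λ.1)) (λ.λ.λ.1))))
  [4] (λ.λ.0 (λ.1)) (λ.λ.λ.1) (λ.(λ.λ.0 (λ.1)) (λ.λ.λ.1)) (λ.(λ.0 (λ.1)) ((λ.λ.0 (λ.1)) (λ.λ.λ.1))) (λ.(λ.0 (λ.1)) ((λ.0 (λ.1)) ((λ.λ.0 (λ.1)) (λ.λ.λ.1))))
  [5] (λ.0 (λ.1)) (λ.(λ.λ.0 (λ.1)) (λ.λ.λ.1)) (λ.(λ.0 (λ.1)) ((λ.λ.0 (λ.1)) (λ.λ.λ.1))) (λ.(λ.0 (λ.1)) ((λ.0 (λ.1)) ((λ.λ.0 (λ.1)) (λ.λ.λ.1))))
  [6] (λ.(λ.λ.0 (λ.1)) (λ.λ.λ.1)) (λ.λ.(λ.λ.0 (λ.1)) (λ.λ.λ.1)) (λ.(λ.0 (λ.1)) ((λ.λ.0 (λ.1)) (λ.λ.λ.1))) (λ.(λ.0 (λ.1)) ((λ.0 (λ.1)) ((λ.λ.0 (λ.1)) (λ.λ.λ.1))))
  [7] (λ.λ.0 (λ.1)) (λ.λ.λ.1) (λ.(λ.0 (λ.1)) ((λ.λ.0 (λ.1)) (λ.λ.λ.1))) (λ.(λ.0 (λ.1)) ((λ.0 (λ.1)) ((λ.λ.0 (λ.1)) (λ.λ.λ.1))))
  [8] (λ.0 (λ.1)) (λ.(λ.0 (λ.1)) ((λ.λ.0 (λ.1)) (λ.λ.λ.1))) (λ.(λ.0 (λ.1)) ((λ.0 (λ.1)) ((λ.λ.0 (λ.1)) (λ.λ.λ.1))))
  [9] (λ.(λ.0 (λ.1)) ((λ.λ.0 (λ.1)) (λ.λ.λ.1))) (λ.λ.(λ.0 (λ.1)) ((λ.λ.0 (λ.1)) (λ.λ.λ.1))) (λ.(λ.0 (λ.1)) ((λ.0 (λ.1)) ((λ.λ.0 (λ.1)) (λ.λ.λ.1))))
  [10] (λ.0 (λ.1)) ((λ.λ.0 (λ.1)) (λ.λ.λ.1)) (λ.(λ.0 (λ.1)) ((λ.0 (λ.1)) ((λ.λ.0 (λ.1)) (λ.λ.λ.1))))
  [11] (λ.λ.0 (λ.1)) (λ.λ.λ.1) (λ.(λ.λ.0 (λ.1)) (λ.λ.λ.1)) (λ.(λ.0 (λ.1)) ((λ.0 (λ.1)) ((λ.λ.0 (λ.1)) (λ.λ.λ.1))))
  [12] (λ.0 (λ.1)) (λ.(λ.λ.0 (λ.1)) (λ.λ.λ.1)) (λ.(λ.0 (λ.1)) ((λ.0 (λ.1)) ((λ.λ.0 (λ.1)) (λ.λ.λ.1))))
  [13] (λ.(λ.λ.0 (λ.1)) (λ.λ.λ.1)) (λ.λ.(λ.λ.0 (λ.1)) (λ.λ.λ.1)) (λ.(λ.0 (λ.1)) ((λ.0 (λ.1)) ((λ.λ.0 (λ.1)) (λ.λ.λ.1))))
  [14] (λ.λ.0 (λ.1)) (λ.λ.λ.1) (λ.(λ.0 (λ.1)) ((λ.0 (λ.1)) ((λ.λ.0 (λ.1)) (λ.λ.λ.1))))
  [15] (λ.0 (λ.1)) (λ.(λ.0 (λ.1)) ((λ.0 (λ.1)) ((λ.λ.0 (λ.1)) (λ.λ.λ.1))))
  [16] (λ.(λ.0 (λ.1)) ((λ.0 (λ.1)) ((λ.λ.0 (λ.1)) (λ.λ.λ.1)))) (λ.λ.(λ.0 (λ.1)) ((λ.0 (λ.1)) ((λ.λ.0 (λ.1)) (λ.λ.λ.1))))
  [17] (λ.0 (λ.1)) ((λ.0 (λ.1)) ((λ.λ.0 (λ.1)) (λ.λ.λ.1)))
  [18] (λ.0 (λ.1)) ((λ.λ.0 (λ.1)) (λ.λ.λ.1)) (λ.(λ.0 (λ.1)) ((λ.λ.0 (λ.1)) (λ.λ.λ.1)))
  [19] (λ.λ.0 (λ.1)) (λ.λ.λ.1) (λ.(λ.λ.0 (λ.1)) (λ.λ.λ.1)) (λ.(λ.0 (λ.1)) ((λ.λ.0 (λ.1)) (λ.λ.λ.1)))
  [20] (λ.0 (λ.1)) (λ.(λ.λ.0 (λ.1)) (λ.λ.λ.1)) (λ.(λ.0 (λ.1)) ((λ.λ.0 (λ.1)) (λ.λ.λ.1)))
  [21] (λ.(λ.λ.0 (λ.1)) (λ.λ.λ.1)) (λ.λ.(λ.λ.0 (λ.1)) (λ.λ.λ.1)) (λ.(λ.0 (λ.1)) ((λ.λ.0 (λ.1)) (λ.λ.λ.1)))
  [22] (λ.λ.0 (λ.1)) (λ.λ.λ.1) (λ.(λ.0 (λ.1)) ((λ.λ.0 (λ.1)) (λ.λ.λ.1)))
  [23] (λ.0 (λ.1)) (λ.(λ.0 (λ.1)) ((λ.λ.0 (λ.1)) (λ.λ.λ.1)))
  [24] (λ.(λ.0 (λ.1)) ((λ.λ.0 (λ.1)) (λ.λ.λ.1))) (λ.λ.(λ.0 (λ.1)) ((λ.λ.0 (λ.1)) (λ.λ.λ.1)))
  [25] (λ.0 (λ.1)) ((λ.λ.0 (λ.1)) (λ.λ.λ.1))
  [26] (λ.λ.0 (λ.1)) (λ.λ.λ.1) (λ.(λ.λ.0 (λ.1)) (λ.λ.λ.1))
  [27] (λ.0 (λ.1)) (λ.(λ.λ.0 (λ.1)) (λ.λ.λ.1))
  [28] (λ.(λ.λ.0 (λ.1)) (λ.λ.λ.1)) (λ.λ.(λ.λ.0 (λ.1)) (λ.λ.λ.1))
  [29] (λ.λ.0 (λ.1)) (λ.λ.λ.1)
  [30] λ.0 (λ.1)

Answer: DIFFERENT — A ⇓ λ.λ.λ.0 1, B ⇓ λ.0 (λ.1)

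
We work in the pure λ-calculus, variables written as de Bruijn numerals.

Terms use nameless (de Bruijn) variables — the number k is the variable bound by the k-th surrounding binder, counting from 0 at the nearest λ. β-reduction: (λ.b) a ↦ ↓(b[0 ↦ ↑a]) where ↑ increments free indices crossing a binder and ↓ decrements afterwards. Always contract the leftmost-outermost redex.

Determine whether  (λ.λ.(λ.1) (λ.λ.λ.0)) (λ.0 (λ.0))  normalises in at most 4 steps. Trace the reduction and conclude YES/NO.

Answer: YES — reaches normal form λ.0 in 2 ≤ 4 steps

Working:
  start: (λ.λ.(λ.1) (λ.λ.λ.0)) (λ.0 (λ.0))
  →1  λ.(λ.1) (λ.λ.λ.0)
  →2  λ.0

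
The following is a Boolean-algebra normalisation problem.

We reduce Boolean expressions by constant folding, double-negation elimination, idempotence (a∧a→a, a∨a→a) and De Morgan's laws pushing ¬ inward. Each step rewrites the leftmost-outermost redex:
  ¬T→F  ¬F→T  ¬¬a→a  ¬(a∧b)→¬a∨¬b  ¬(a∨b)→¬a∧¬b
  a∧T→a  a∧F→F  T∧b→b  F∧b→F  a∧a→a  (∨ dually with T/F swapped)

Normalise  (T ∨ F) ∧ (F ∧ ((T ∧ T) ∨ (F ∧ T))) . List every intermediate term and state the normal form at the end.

  start: (T ∨ F) ∧ (F ∧ ((T ∧ T) ∨ (F ∧ T)))
  →1  T ∧ (F ∧ ((T ∧ T) ∨ (F ∧ T)))
  →2  F ∧ ((T ∧ T) ∨ (F ∧ T))
  →3  F

Answer: normal form = F  (in 3 steps)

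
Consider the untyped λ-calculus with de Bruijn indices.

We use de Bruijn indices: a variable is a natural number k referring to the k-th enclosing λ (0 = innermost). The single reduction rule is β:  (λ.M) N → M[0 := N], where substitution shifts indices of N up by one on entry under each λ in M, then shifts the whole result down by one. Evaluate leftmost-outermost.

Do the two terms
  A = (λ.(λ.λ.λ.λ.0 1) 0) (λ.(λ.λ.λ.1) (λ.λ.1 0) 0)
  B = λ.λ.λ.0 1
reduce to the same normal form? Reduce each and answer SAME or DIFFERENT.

Answer: SAME — A ⇓ λ.λ.λ.0 1, B ⇓ λ.λ.λ.0 1

Working:
Term A:
  start: (λ.(λ.λ.λ.λ.0 1) 0) (λ.(λ.λ.λ.1) (λ.λ.1 0) 0)
  →1  (λ.λ.λ.λ.0 1) (λ.(λ.λ.λ.1) (λ.λ.1 0) 0)
  →2  λ.λ.λ.0 1

Term B:
  start: λ.λ.λ.0 1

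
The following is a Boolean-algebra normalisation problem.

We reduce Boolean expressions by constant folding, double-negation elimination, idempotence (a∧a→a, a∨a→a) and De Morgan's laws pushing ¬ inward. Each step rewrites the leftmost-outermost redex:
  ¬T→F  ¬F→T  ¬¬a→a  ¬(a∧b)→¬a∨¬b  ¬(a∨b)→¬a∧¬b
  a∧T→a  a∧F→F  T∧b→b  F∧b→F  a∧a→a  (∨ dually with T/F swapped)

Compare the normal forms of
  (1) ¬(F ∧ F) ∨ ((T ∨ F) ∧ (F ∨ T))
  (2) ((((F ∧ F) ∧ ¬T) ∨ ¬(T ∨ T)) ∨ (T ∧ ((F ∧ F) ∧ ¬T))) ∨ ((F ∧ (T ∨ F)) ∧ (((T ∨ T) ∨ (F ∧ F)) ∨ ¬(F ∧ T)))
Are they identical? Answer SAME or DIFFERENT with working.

Term A:
  start: ¬(F ∧ F) ∨ ((T ∨ F) ∧ (F ∨ T))
  →1  (¬F ∨ ¬F) ∨ ((T ∨ F) ∧ (F ∨ T))
  →2  ¬F ∨ ((T ∨ F) ∧ (F ∨ T))
  →3  T ∨ ((T ∨ F) ∧ (F ∨ T))
  →4  T

Term B:
  start: ((((F ∧ F) ∧ ¬T) ∨ ¬(T ∨ T)) ∨ (T ∧ ((F ∧ F) ∧ ¬T))) ∨ ((F ∧ (T ∨ F)) ∧ (((T ∨ T) ∨ (F ∧ F)) ∨ ¬(F ∧ T)))
  →1  (((F ∧ ¬T) ∨ ¬(T ∨ T)) ∨ (T ∧ ((F ∧ F) ∧ ¬T))) ∨ ((F ∧ (T ∨ F)) ∧ (((T ∨ T) ∨ (F ∧ F)) ∨ ¬(F ∧ T)))
  →2  ((F ∨ ¬(T ∨ T)) ∨ (T ∧ ((F ∧ F) ∧ ¬T))) ∨ ((F ∧ (T ∨ F)) ∧ (((T ∨ T) ∨ (F ∧ F)) ∨ ¬(F ∧ T)))
  →3  (¬(T ∨ T) ∨ (T ∧ ((F ∧ F) ∧ ¬T))) ∨ ((F ∧ (T ∨ F)) ∧ (((T ∨ T) ∨ (F ∧ F)) ∨ ¬(F ∧ T)))
  →4  ((¬T ∧ ¬T) ∨ (T ∧ ((F ∧ F) ∧ ¬T))) ∨ ((F ∧ (T ∨ F)) ∧ (((T ∨ T) ∨ (F ∧ F)) ∨ ¬(F ∧ T)))
  →5  (¬T ∨ (T ∧ ((F ∧ F) ∧ ¬T))) ∨ ((F ∧ (T ∨ F)) ∧ (((T ∨ T) ∨ (F ∧ F)) ∨ ¬(F ∧ T)))
  →6  (F ∨ (T ∧ ((F ∧ F) ∧ ¬T))) ∨ ((F ∧ (T ∨ F)) ∧ (((T ∨ T) ∨ (F ∧ F)) ∨ ¬(F ∧ T)))
  →7  (T ∧ ((F ∧ F) ∧ ¬T)) ∨ ((F ∧ (T ∨ F)) ∧ (((T ∨ T) ∨ (F ∧ F)) ∨ ¬(F ∧ T)))
  →8  ((F ∧ F) ∧ ¬T) ∨ ((F ∧ (T ∨ F)) ∧ (((T ∨ T) ∨ (F ∧ F)) ∨ ¬(F ∧ T)))
  →9  (F ∧ ¬T) ∨ ((F ∧ (T ∨ F)) ∧ (((T ∨ T) ∨ (F ∧ F)) ∨ ¬(F ∧ T)))
  →10  F ∨ ((F ∧ (T ∨ F)) ∧ (((T ∨ T) ∨ (F ∧ F)) ∨ ¬(F ∧ T)))
  →11  (F ∧ (T ∨ F)) ∧ (((T ∨ T) ∨ (F ∧ F)) ∨ ¬(F ∧ T))
  →12  F ∧ (((T ∨ T) ∨ (F ∧ F)) ∨ ¬(F ∧ T))
  →13  F

Answer: DIFFERENT — A ⇓ T, B ⇓ F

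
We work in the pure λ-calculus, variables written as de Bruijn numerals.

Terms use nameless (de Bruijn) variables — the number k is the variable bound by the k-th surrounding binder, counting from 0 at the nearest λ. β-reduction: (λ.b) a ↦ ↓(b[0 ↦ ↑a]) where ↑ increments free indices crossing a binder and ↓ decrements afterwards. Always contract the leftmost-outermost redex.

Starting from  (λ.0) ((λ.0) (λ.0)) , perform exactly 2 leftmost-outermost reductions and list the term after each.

  start: (λ.0) ((λ.0) (λ.0))
  →1  (λ.0) (λ.0)
  →2  λ.0

Answer: after 2 steps: λ.0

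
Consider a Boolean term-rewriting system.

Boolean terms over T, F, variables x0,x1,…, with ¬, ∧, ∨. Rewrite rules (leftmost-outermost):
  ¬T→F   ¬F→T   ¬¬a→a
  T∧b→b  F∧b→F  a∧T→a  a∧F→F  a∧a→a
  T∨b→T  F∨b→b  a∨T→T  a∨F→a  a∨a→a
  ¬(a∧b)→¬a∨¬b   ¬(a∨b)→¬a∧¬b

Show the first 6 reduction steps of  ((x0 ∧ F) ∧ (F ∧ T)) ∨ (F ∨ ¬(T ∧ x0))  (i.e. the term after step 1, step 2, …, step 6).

  start: ((x0 ∧ F) ∧ (F ∧ T)) ∨ (F ∨ ¬(T ∧ x0))
  [1] (F ∧ (F ∧ T)) ∨ (F ∨ ¬(T ∧ x0))
  [2] F ∨ (F ∨ ¬(T ∧ x0))
  [3] F ∨ ¬(T ∧ x0)
  [4] ¬(T ∧ x0)
  [5] ¬T ∨ ¬x0
  [6] F ∨ ¬x0

Answer: after 6 steps: F ∨ ¬x0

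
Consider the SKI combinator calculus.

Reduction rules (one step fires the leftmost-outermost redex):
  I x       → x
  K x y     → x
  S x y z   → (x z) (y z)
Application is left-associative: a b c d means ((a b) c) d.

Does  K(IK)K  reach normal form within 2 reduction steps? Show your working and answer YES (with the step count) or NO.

Answer: YES — reaches normal form K in 2 ≤ 2 steps

Working:
  start: K(IK)K
  [1] IK
  [2] K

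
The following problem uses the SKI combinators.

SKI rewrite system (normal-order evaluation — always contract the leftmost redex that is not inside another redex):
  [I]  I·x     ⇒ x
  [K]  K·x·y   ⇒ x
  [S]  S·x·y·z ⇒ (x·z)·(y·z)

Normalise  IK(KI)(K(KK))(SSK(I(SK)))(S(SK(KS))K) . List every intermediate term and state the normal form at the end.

Answer: normal form = S(SK(KS))K  (in 4 steps)

Derivation:
  start: IK(KI)(K(KK))(SSK(I(SK)))(S(SK(KS))K)
  →1  K(KI)(K(KK))(SSK(I(SK)))(S(SK(KS))K)
  →2  KI(SSK(I(SK)))(S(SK(KS))K)
  →3  I(S(SK(KS))K)
  →4  S(SK(KS))K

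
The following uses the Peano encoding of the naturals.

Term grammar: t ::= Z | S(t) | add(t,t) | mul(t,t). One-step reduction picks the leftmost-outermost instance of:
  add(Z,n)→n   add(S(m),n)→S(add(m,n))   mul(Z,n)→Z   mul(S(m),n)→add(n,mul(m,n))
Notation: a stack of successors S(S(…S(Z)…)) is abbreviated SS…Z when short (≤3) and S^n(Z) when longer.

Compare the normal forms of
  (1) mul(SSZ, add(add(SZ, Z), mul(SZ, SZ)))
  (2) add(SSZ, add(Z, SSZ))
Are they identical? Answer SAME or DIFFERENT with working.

Term A:
  start: mul(SSZ, add(add(SZ, Z), mul(SZ, SZ)))
  [1] add(add(add(SZ, Z), mul(SZ, SZ)), mul(SZ, add(add(SZ, Z), mul(SZ, SZ))))
  [2] add(add(S(add(Z, Z)), mul(SZ, SZ)), mul(SZ, add(add(SZ, Z), mul(SZ, SZ))))
  [3] add(S(add(add(Z, Z), mul(SZ, SZ))), mul(SZ, add(add(SZ, Z), mul(SZ, SZ))))
  [4] S(add(add(add(Z, Z), mul(SZ, SZ)), mul(SZ, add(add(SZ, Z), mul(SZ, SZ)))))
  [5] S(add(add(Z, mul(SZ, SZ)), mul(SZ, add(add(SZ, Z), mul(SZ, SZ)))))
  [6] S(add(mul(SZ, SZ), mul(SZ, add(add(SZ, Z), mul(SZ, SZ)))))
  [7] S(add(add(SZ, mul(Z, SZ)), mul(SZ, add(add(SZ, Z), mul(SZ, SZ)))))
  [8] S(add(S(add(Z, mul(Z, SZ))), mul(SZ, add(add(SZ, Z), mul(SZ, SZ)))))
  [9] S(S(add(add(Z, mul(Z, SZ)), mul(SZ, add(add(SZ, Z), mul(SZ, SZ))))))
  [10] S(S(add(mul(Z, SZ), mul(SZ, add(add(SZ, Z), mul(SZ, SZ))))))
  [11] S(S(add(Z, mul(SZ, add(add(SZ, Z), mul(SZ, SZ))))))
  [12] S(S(mul(SZ, add(add(SZ, Z), mul(SZ, SZ)))))
  [13] S(S(add(add(add(SZ, Z), mul(SZ, SZ)), mul(Z, add(add(SZ, Z), mul(SZ, SZ))))))
  [14] S(S(add(add(S(add(Z, Z)), mul(SZ, SZ)), mul(Z, add(add(SZ, Z), mul(SZ, SZ))))))
  [15] S(S(add(S(add(add(Z, Z), mul(SZ, SZ))), mul(Z, add(add(SZ, Z), mul(SZ, SZ))))))
  [16] S(S(S(add(add(add(Z, Z), mul(SZ, SZ)), mul(Z, add(add(SZ, Z), mul(SZ, SZ)))))))
  [17] S(S(S(add(add(Z, mul(SZ, SZ)), mul(Z, add(add(SZ, Z), mul(SZ, SZ)))))))
  [18] S(S(S(add(mul(SZ, SZ), mul(Z, add(add(SZ, Z), mul(SZ, SZ)))))))
  [19] S(S(S(add(add(SZ, mul(Z, SZ)), mul(Z, add(add(SZ, Z), mul(SZ, SZ)))))))
  [20] S(S(S(add(S(add(Z, mul(Z, SZ))), mul(Z, add(add(SZ, Z), mul(SZ, SZ)))))))
  [21] S(S(S(S(add(add(Z, mul(Z, SZ)), mul(Z, add(add(SZ, Z), mul(SZ, SZ))))))))
  [22] S(S(S(S(add(mul(Z, SZ), mul(Z, add(add(SZ, Z), mul(SZ, SZ))))))))
  [23] S(S(S(S(add(Z, mul(Z, add(add(SZ, Z), mul(SZ, SZ))))))))
  [24] S(S(S(S(mul(Z, add(add(SZ, Z), mul(SZ, SZ)))))))
  [25] S^4(Z)

Term B:
  start: add(SSZ, add(Z, SSZ))
  [1] S(add(SZ, add(Z, SSZ)))
  [2] S(S(add(Z, add(Z, SSZ))))
  [3] S(S(add(Z, SSZ)))
  [4] S^4(Z)

Answer: SAME — A ⇓ S^4(Z), B ⇓ S^4(Z)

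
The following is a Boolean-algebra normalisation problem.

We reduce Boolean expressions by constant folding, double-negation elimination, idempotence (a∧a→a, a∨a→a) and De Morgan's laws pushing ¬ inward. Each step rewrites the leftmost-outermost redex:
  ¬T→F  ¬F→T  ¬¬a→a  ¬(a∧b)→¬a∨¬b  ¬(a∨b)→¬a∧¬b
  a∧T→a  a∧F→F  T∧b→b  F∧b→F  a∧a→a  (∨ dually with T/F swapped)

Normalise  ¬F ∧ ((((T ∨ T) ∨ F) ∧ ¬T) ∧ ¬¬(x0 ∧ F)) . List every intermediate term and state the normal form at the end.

Answer: normal form = F  (in 7 steps)

Working:
  start: ¬F ∧ ((((T ∨ T) ∨ F) ∧ ¬T) ∧ ¬¬(x0 ∧ F))
  [1] T ∧ ((((T ∨ T) ∨ F) ∧ ¬T) ∧ ¬¬(x0 ∧ F))
  [2] (((T ∨ T) ∨ F) ∧ ¬T) ∧ ¬¬(x0 ∧ F)
  [3] ((T ∨ T) ∧ ¬T) ∧ ¬¬(x0 ∧ F)
  [4] (T ∧ ¬T) ∧ ¬¬(x0 ∧ F)
  [5] ¬T ∧ ¬¬(x0 ∧ F)
  [6] F ∧ ¬¬(x0 ∧ F)
  [7] F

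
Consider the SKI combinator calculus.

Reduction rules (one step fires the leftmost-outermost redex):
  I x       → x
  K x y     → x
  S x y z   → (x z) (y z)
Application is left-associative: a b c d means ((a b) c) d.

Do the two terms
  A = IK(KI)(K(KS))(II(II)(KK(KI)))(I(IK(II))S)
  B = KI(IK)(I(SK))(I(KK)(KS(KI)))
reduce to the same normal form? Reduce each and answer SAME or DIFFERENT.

Answer: DIFFERENT — A ⇓ I, B ⇓ SKK

Reduction:
Term A:
  start: IK(KI)(K(KS))(II(II)(KK(KI)))(I(IK(II))S)
  →1  K(KI)(K(KS))(II(II)(KK(KI)))(I(IK(II))S)
  →2  KI(II(II)(KK(KI)))(I(IK(II))S)
  →3  I(I(IK(II))S)
  →4  I(IK(II))S
  →5  IK(II)S
  →6  K(II)S
  →7  II
  →8  I

Term B:
  start: KI(IK)(I(SK))(I(KK)(KS(KI)))
  →1  I(I(SK))(I(KK)(KS(KI)))
  →2  I(SK)(I(KK)(KS(KI)))
  →3  SK(I(KK)(KS(KI)))
  →4  SK(KK(KS(KI)))
  →5  SKK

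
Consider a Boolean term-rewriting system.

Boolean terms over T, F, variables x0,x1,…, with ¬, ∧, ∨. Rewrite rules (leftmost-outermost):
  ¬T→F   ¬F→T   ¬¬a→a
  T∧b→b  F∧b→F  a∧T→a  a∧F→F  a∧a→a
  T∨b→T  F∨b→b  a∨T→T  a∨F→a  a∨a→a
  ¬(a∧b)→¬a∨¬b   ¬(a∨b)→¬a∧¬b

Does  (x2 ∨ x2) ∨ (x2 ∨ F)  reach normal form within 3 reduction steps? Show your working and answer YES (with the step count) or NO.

Answer: YES — reaches normal form x2 in 3 ≤ 3 steps

Working:
  start: (x2 ∨ x2) ∨ (x2 ∨ F)
  →1  x2 ∨ (x2 ∨ F)
  →2  x2 ∨ x2
  →3  x2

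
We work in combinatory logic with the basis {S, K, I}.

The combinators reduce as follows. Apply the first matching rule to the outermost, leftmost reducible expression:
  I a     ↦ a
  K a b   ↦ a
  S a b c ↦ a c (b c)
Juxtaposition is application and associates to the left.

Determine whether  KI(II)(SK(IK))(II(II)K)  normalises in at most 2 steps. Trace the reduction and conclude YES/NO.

Answer: NO — after 2 steps the term is SK(IK)(II(II)K), not yet normal

Derivation:
  start: KI(II)(SK(IK))(II(II)K)
  step 1: I(SK(IK))(II(II)K)
  step 2: SK(IK)(II(II)K)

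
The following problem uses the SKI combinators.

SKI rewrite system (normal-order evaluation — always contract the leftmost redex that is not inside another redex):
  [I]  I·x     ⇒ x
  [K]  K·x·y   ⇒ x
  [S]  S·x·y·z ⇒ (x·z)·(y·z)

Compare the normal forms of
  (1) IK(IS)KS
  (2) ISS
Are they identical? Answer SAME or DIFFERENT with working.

Term A:
  start: IK(IS)KS
  →1  K(IS)KS
  →2  ISS
  →3  SS

Term B:
  start: ISS
  →1  SS

Answer: SAME — A ⇓ SS, B ⇓ SS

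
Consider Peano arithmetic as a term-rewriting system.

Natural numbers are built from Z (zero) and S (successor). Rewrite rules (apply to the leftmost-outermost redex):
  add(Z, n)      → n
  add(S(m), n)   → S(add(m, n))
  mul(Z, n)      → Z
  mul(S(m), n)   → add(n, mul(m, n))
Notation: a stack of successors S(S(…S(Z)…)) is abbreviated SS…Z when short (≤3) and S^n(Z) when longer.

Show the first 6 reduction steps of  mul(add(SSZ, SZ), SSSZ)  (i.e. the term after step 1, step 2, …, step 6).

Answer: after 6 steps: S(S(S(mul(add(SZ, SZ), SSSZ))))

Derivation:
  start: mul(add(SSZ, SZ), SSSZ)
  step 1: mul(S(add(SZ, SZ)), SSSZ)
  step 2: add(SSSZ, mul(add(SZ, SZ), SSSZ))
  step 3: S(add(SSZ, mul(add(SZ, SZ), SSSZ)))
  step 4: S(S(add(SZ, mul(add(SZ, SZ), SSSZ))))
  step 5: S(S(S(add(Z, mul(add(SZ, SZ), SSSZ)))))
  step 6: S(S(S(mul(add(SZ, SZ), SSSZ))))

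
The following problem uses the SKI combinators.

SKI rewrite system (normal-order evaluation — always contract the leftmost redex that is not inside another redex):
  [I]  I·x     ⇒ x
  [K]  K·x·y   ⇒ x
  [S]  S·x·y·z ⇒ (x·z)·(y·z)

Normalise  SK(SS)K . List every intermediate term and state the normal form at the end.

  start: SK(SS)K
  step 1: KK(SSK)
  step 2: K

Answer: normal form = K  (in 2 steps)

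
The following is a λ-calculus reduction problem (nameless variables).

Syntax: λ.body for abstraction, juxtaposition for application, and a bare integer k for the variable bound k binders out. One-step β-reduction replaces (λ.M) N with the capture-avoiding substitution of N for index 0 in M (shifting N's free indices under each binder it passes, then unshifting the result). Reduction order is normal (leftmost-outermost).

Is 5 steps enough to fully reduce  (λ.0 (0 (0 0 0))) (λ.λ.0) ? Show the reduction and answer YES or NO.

Answer: YES — reaches normal form λ.0 in 2 ≤ 5 steps

Working:
  start: (λ.0 (0 (0 0 0))) (λ.λ.0)
  [1] (λ.λ.0) ((λ.λ.0) ((λ.λ.0) (λ.λ.0) (λ.λ.0)))
  [2] λ.0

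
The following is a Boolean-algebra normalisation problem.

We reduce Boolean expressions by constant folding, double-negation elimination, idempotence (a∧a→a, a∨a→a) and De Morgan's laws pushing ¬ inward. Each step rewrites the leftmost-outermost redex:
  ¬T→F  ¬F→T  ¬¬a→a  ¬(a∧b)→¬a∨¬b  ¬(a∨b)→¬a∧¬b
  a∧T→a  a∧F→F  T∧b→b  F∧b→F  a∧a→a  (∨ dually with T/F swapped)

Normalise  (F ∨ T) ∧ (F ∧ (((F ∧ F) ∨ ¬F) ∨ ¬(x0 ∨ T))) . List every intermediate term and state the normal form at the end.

Answer: normal form = F  (in 3 steps)

Derivation:
  start: (F ∨ T) ∧ (F ∧ (((F ∧ F) ∨ ¬F) ∨ ¬(x0 ∨ T)))
  →1  T ∧ (F ∧ (((F ∧ F) ∨ ¬F) ∨ ¬(x0 ∨ T)))
  →2  F ∧ (((F ∧ F) ∨ ¬F) ∨ ¬(x0 ∨ T))
  →3  F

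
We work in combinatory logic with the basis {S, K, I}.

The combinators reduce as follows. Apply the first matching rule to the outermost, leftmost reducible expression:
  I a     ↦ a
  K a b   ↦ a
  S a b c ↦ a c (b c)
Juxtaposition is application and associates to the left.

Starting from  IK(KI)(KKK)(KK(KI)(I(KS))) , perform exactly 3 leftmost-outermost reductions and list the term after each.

  start: IK(KI)(KKK)(KK(KI)(I(KS)))
  →1  K(KI)(KKK)(KK(KI)(I(KS)))
  →2  KI(KK(KI)(I(KS)))
  →3  I

Answer: after 3 steps: I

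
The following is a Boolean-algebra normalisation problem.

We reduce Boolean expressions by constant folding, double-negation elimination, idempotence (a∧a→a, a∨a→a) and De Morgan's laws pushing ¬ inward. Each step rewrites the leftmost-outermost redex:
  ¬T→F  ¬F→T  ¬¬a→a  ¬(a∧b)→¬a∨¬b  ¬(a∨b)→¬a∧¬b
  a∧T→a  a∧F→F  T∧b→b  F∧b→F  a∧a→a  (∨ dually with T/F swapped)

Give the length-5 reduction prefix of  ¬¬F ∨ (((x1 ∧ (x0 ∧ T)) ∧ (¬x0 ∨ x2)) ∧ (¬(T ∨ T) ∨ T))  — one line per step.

Answer: after 5 steps: (x1 ∧ x0) ∧ (¬x0 ∨ x2)

Working:
  start: ¬¬F ∨ (((x1 ∧ (x0 ∧ T)) ∧ (¬x0 ∨ x2)) ∧ (¬(T ∨ T) ∨ T))
  step 1: F ∨ (((x1 ∧ (x0 ∧ T)) ∧ (¬x0 ∨ x2)) ∧ (¬(T ∨ T) ∨ T))
  step 2: ((x1 ∧ (x0 ∧ T)) ∧ (¬x0 ∨ x2)) ∧ (¬(T ∨ T) ∨ T)
  step 3: ((x1 ∧ x0) ∧ (¬x0 ∨ x2)) ∧ (¬(T ∨ T) ∨ T)
  step 4: ((x1 ∧ x0) ∧ (¬x0 ∨ x2)) ∧ T
  step 5: (x1 ∧ x0) ∧ (¬x0 ∨ x2)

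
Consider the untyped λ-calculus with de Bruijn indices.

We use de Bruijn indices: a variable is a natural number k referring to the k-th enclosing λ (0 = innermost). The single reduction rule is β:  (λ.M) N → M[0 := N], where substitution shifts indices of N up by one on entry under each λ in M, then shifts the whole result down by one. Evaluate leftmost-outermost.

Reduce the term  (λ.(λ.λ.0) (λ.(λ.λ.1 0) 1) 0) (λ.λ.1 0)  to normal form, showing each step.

Answer: normal form = λ.λ.1 0  (in 3 steps)

Reduction:
  start: (λ.(λ.λ.0) (λ.(λ.λ.1 0) 1) 0) (λ.λ.1 0)
  step 1: (λ.λ.0) (λ.(λ.λ.1 0) (λ.λ.1 0)) (λ.λ.1 0)
  step 2: (λ.0) (λ.λ.1 0)
  step 3: λ.λ.1 0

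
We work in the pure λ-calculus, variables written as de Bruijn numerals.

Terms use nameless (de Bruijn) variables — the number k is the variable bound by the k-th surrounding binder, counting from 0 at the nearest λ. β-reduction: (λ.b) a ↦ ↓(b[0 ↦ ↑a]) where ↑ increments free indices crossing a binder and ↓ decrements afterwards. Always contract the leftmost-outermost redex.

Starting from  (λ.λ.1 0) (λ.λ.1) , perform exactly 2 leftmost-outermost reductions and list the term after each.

  start: (λ.λ.1 0) (λ.λ.1)
  [1] λ.(λ.λ.1) 0
  [2] λ.λ.1

Answer: after 2 steps: λ.λ.1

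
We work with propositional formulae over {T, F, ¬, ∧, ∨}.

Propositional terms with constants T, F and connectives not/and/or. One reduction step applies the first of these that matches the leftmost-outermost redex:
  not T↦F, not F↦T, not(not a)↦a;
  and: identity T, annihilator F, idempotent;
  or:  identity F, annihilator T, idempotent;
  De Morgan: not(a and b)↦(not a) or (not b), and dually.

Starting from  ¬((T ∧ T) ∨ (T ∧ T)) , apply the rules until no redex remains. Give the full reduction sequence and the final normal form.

Answer: normal form = F  (in 5 steps)

Derivation:
  start: ¬((T ∧ T) ∨ (T ∧ T))
  step 1: ¬(T ∧ T) ∧ ¬(T ∧ T)
  step 2: ¬(T ∧ T)
  step 3: ¬T ∨ ¬T
  step 4: ¬T
  step 5: F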